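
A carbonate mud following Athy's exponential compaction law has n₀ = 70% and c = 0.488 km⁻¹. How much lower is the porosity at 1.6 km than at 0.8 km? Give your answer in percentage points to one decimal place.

15.3 percentage points

n(0.8) = 0.7·e^(−0.488×0.8) = 0.4738
n(1.6) = 0.7·e^(−0.488×1.6) = 0.3206
Δn = 0.4738 − 0.3206 = 0.1531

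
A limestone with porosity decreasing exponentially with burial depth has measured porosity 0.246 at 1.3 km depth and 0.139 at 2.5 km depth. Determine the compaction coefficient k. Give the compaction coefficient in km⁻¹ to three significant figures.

Athy: n(d) = n₀ e^(−kd) ⇒ n₁/n₂ = e^{k(d₂−d₁)} ⇒ k = ln(n₁/n₂)/(d₂−d₁)
k = ln(0.246/0.139) / (2.5 − 1.3) = ln(1.77) / 1.2 = 0.5709 / 1.2 = 0.4757 km⁻¹

0.476 km⁻¹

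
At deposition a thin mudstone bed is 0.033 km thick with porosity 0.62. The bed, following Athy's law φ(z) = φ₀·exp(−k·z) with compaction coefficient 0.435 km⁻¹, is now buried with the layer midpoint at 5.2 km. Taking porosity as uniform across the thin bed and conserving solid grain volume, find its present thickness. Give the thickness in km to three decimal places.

Porosity at 5.2 km: φ = 0.62·exp(−0.435×5.2) = 0.0646
Solid-volume conservation: h(1−φ) = h₀(1−φ₀) ⇒ h = h₀·(1−φ₀)/(1−φ)
h = 0.033 × (1 − 0.62)/(1 − 0.0646) = 0.033 × 0.4062 = 0.0134 km

0.013 km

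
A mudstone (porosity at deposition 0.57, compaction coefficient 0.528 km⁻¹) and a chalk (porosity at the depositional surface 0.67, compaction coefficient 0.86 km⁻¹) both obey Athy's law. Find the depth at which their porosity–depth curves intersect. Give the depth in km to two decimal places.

0.49 km

Set phi₀ₐ e^(−βₐZ) = phi₀ᵦ e^(−βᵦZ) ⇒ ln(phi₀ₐ/phi₀ᵦ) = (βₐ − βᵦ)·Z
Z = ln(0.57/0.67) / (0.528 − 0.86) = -0.1616 / -0.332 = 0.487 km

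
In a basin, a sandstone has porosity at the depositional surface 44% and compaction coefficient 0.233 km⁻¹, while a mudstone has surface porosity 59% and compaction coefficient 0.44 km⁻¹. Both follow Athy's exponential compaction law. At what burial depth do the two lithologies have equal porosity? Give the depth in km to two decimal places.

1.42 km

Set phi₀ₐ e^(−kₐZ) = phi₀ᵦ e^(−kᵦZ) ⇒ ln(phi₀ₐ/phi₀ᵦ) = (kₐ − kᵦ)·Z
Z = ln(0.44/0.59) / (0.233 − 0.44) = -0.2933 / -0.207 = 1.417 km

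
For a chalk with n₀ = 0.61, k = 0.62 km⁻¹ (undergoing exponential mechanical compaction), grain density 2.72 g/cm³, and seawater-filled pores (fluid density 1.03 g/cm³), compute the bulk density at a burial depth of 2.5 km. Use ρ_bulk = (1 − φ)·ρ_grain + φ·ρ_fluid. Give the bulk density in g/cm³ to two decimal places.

2.50 g/cm³

Porosity at depth: n = 0.61·exp(−0.62×2.5) = 0.61×0.2122 = 0.1295
Bulk density: ρ_b = (1−n)ρ_g + n·ρ_f = 0.8705×2.72 + 0.1295×1.03
       = 2.368 + 0.133 = 2.501 g/cm³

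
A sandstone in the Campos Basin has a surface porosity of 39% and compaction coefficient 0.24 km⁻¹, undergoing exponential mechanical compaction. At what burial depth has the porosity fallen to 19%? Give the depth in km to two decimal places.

Invert Athy's law: z = ln(n₀/n) / c
z = ln(0.39/0.19) / 0.24 = ln(2.053) / 0.24 = 0.7191 / 0.24 = 2.996 km

3.00 km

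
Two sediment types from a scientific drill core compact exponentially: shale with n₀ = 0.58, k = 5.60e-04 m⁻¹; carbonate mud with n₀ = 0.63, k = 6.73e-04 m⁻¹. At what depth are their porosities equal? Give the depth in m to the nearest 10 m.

730 m

Working in km (1 km = 1000 m; k in km⁻¹ = k in m⁻¹ × 1000):
Set n₀ₐ e^(−kₐd) = n₀ᵦ e^(−kᵦd) ⇒ ln(n₀ₐ/n₀ᵦ) = (kₐ − kᵦ)·d
d = ln(0.58/0.63) / (0.56 − 0.673) = -0.0827 / -0.113 = 0.732 km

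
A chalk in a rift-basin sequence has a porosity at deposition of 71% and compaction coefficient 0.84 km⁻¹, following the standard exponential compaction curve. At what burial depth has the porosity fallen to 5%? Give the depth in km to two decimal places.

3.16 km

Invert Athy's law: Z = ln(phi₀/phi) / c
Z = ln(0.71/0.05) / 0.84 = ln(14.2) / 0.84 = 2.6532 / 0.84 = 3.159 km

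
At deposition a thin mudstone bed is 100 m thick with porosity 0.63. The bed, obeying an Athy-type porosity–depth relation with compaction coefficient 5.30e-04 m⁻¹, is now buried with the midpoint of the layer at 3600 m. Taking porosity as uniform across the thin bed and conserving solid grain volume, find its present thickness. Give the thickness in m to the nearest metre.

Working in km (1 km = 1000 m; c in km⁻¹ = c in m⁻¹ × 1000):
Porosity at 3.6 km: φ = 0.63·exp(−0.53×3.6) = 0.0935
Solid-volume conservation: h(1−φ) = h₀(1−φ₀) ⇒ h = h₀·(1−φ₀)/(1−φ)
h = 0.1 × (1 − 0.63)/(1 − 0.0935) = 0.1 × 0.4082 = 0.0408 km

41 m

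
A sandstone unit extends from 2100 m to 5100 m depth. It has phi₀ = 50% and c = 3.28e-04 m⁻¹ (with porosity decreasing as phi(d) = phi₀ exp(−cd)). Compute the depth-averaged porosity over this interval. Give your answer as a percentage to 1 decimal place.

Working in km (1 km = 1000 m; c in km⁻¹ = c in m⁻¹ × 1000):
⟨phi⟩ = (1/(d₂−d₁)) ∫ phi₀ e^(−cd) dd = phi₀·(e^(−c·d₁) − e^(−c·d₂)) / (c·(d₂−d₁))
e^(−0.328×2.1) = 0.5022; e^(−0.328×5.1) = 0.1877
⟨phi⟩ = 0.5 × (0.5022 − 0.1877) / (0.328 × 3) = 0.5 × 0.3196 = 0.1598

16.0%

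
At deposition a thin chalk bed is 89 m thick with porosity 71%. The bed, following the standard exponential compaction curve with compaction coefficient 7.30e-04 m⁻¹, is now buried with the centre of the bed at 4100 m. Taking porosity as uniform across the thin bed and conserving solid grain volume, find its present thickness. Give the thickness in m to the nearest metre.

Working in km (1 km = 1000 m; c in km⁻¹ = c in m⁻¹ × 1000):
Porosity at 4.1 km: n = 0.71·exp(−0.73×4.1) = 0.0356
Solid-volume conservation: h(1−n) = h₀(1−n₀) ⇒ h = h₀·(1−n₀)/(1−n)
h = 0.089 × (1 − 0.71)/(1 − 0.0356) = 0.089 × 0.3007 = 0.0268 km

27 m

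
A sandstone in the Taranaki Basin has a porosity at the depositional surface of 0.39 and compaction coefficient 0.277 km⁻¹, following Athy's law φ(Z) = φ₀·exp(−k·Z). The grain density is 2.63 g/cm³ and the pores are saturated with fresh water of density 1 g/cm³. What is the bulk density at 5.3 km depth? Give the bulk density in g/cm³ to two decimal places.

2.48 g/cm³

Porosity at depth: φ = 0.39·exp(−0.277×5.3) = 0.39×0.2304 = 0.0898
Bulk density: ρ_b = (1−φ)ρ_g + φ·ρ_f = 0.9102×2.63 + 0.0898×1
       = 2.394 + 0.090 = 2.484 g/cm³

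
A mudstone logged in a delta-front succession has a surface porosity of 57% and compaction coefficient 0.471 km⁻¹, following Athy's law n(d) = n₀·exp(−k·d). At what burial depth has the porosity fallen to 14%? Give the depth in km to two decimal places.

Invert Athy's law: d = ln(n₀/n) / k
d = ln(0.57/0.14) / 0.471 = ln(4.071) / 0.471 = 1.4040 / 0.471 = 2.981 km

2.98 km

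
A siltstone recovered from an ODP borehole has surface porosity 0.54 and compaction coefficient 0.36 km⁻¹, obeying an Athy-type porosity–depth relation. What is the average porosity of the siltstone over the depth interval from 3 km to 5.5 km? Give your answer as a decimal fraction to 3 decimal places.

⟨φ⟩ = (1/(Z₂−Z₁)) ∫ φ₀ e^(−kZ) dZ = φ₀·(e^(−k·Z₁) − e^(−k·Z₂)) / (k·(Z₂−Z₁))
e^(−0.36×3) = 0.3396; e^(−0.36×5.5) = 0.1381
⟨φ⟩ = 0.54 × (0.3396 − 0.1381) / (0.36 × 2.5) = 0.54 × 0.2239 = 0.1209

0.121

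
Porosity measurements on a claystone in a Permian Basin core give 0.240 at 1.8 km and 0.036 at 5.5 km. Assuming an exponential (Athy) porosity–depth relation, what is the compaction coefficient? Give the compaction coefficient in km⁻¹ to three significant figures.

0.513 km⁻¹

Athy: φ(d) = φ₀ e^(−cd) ⇒ φ₁/φ₂ = e^{c(d₂−d₁)} ⇒ c = ln(φ₁/φ₂)/(d₂−d₁)
c = ln(0.24/0.036) / (5.5 − 1.8) = ln(6.667) / 3.7 = 1.8971 / 3.7 = 0.5127 km⁻¹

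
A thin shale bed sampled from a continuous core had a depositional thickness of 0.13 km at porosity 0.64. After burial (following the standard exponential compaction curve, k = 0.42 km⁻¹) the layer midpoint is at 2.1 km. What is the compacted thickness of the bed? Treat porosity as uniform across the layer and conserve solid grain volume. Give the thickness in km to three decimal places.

Porosity at 2.1 km: phi = 0.64·exp(−0.42×2.1) = 0.2649
Solid-volume conservation: h(1−phi) = h₀(1−phi₀) ⇒ h = h₀·(1−phi₀)/(1−phi)
h = 0.13 × (1 − 0.64)/(1 − 0.2649) = 0.13 × 0.4897 = 0.0637 km

0.064 km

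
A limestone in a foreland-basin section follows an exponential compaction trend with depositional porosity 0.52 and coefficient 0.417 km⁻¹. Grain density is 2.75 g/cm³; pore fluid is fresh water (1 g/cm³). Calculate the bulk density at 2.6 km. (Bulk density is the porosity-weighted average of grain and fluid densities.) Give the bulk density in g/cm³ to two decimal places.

Porosity at depth: phi = 0.52·exp(−0.417×2.6) = 0.52×0.3382 = 0.1758
Bulk density: ρ_b = (1−phi)ρ_g + phi·ρ_f = 0.8242×2.75 + 0.1758×1
       = 2.266 + 0.176 = 2.442 g/cm³

2.44 g/cm³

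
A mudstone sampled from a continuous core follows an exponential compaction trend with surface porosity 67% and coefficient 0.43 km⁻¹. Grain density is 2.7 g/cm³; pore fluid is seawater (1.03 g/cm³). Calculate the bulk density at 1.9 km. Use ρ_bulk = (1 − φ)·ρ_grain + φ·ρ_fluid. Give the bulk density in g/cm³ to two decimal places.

2.21 g/cm³

Porosity at depth: n = 0.67·exp(−0.43×1.9) = 0.67×0.4418 = 0.2960
Bulk density: ρ_b = (1−n)ρ_g + n·ρ_f = 0.7040×2.7 + 0.2960×1.03
       = 1.901 + 0.305 = 2.206 g/cm³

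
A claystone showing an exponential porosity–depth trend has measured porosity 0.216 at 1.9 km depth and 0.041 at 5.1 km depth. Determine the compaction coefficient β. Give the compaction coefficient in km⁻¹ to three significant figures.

Athy: phi(d) = phi₀ e^(−βd) ⇒ phi₁/phi₂ = e^{β(d₂−d₁)} ⇒ β = ln(phi₁/phi₂)/(d₂−d₁)
β = ln(0.216/0.041) / (5.1 − 1.9) = ln(5.268) / 3.2 = 1.6617 / 3.2 = 0.5193 km⁻¹

0.519 km⁻¹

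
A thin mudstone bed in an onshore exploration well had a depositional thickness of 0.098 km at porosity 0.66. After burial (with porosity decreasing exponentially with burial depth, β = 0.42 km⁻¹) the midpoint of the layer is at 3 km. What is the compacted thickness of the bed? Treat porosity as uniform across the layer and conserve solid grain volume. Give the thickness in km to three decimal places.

0.041 km

Porosity at 3 km: φ = 0.66·exp(−0.42×3) = 0.1872
Solid-volume conservation: h(1−φ) = h₀(1−φ₀) ⇒ h = h₀·(1−φ₀)/(1−φ)
h = 0.098 × (1 − 0.66)/(1 − 0.1872) = 0.098 × 0.4183 = 0.0410 km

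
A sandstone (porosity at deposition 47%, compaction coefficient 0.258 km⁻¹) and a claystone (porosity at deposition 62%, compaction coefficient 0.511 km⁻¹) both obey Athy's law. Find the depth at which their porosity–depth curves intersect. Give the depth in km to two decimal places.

1.09 km

Set phi₀ₐ e^(−βₐZ) = phi₀ᵦ e^(−βᵦZ) ⇒ ln(phi₀ₐ/phi₀ᵦ) = (βₐ − βᵦ)·Z
Z = ln(0.47/0.62) / (0.258 − 0.511) = -0.2770 / -0.253 = 1.095 km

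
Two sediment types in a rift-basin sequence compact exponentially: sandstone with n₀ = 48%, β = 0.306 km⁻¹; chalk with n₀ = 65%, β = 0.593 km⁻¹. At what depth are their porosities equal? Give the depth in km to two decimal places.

Set n₀ₐ e^(−βₐz) = n₀ᵦ e^(−βᵦz) ⇒ ln(n₀ₐ/n₀ᵦ) = (βₐ − βᵦ)·z
z = ln(0.48/0.65) / (0.306 − 0.593) = -0.3032 / -0.287 = 1.056 km

1.06 km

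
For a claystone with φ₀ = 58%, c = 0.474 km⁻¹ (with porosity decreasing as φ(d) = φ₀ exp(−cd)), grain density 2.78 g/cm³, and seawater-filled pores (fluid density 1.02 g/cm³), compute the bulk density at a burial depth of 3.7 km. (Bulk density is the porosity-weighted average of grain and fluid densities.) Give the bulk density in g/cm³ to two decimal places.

Porosity at depth: φ = 0.58·exp(−0.474×3.7) = 0.58×0.1731 = 0.1004
Bulk density: ρ_b = (1−φ)ρ_g + φ·ρ_f = 0.8996×2.78 + 0.1004×1.02
       = 2.501 + 0.102 = 2.603 g/cm³

2.60 g/cm³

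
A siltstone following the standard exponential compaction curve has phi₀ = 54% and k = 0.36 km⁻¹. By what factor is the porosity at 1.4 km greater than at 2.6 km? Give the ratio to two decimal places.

phi(d₁)/phi(d₂) = e^(−k·d₁)/e^(−k·d₂) = e^{k(d₂−d₁)}
= exp(0.36 × 1.2) = exp(0.432) = 1.5403

1.54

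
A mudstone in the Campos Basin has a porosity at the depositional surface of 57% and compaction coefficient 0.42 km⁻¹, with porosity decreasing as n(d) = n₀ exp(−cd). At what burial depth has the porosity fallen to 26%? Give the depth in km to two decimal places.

1.87 km

Invert Athy's law: d = ln(n₀/n) / c
d = ln(0.57/0.26) / 0.42 = ln(2.192) / 0.42 = 0.7850 / 0.42 = 1.869 km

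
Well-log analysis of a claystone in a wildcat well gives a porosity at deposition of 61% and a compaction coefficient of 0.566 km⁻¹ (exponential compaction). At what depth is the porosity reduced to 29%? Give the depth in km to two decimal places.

Invert Athy's law: d = ln(n₀/n) / k
d = ln(0.61/0.29) / 0.566 = ln(2.103) / 0.566 = 0.7436 / 0.566 = 1.314 km

1.31 km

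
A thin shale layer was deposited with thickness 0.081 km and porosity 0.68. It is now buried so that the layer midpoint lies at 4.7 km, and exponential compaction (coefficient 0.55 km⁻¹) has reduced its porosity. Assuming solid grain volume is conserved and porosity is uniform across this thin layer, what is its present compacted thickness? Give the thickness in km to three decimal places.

Porosity at 4.7 km: phi = 0.68·exp(−0.55×4.7) = 0.0513
Solid-volume conservation: h(1−phi) = h₀(1−phi₀) ⇒ h = h₀·(1−phi₀)/(1−phi)
h = 0.081 × (1 − 0.68)/(1 − 0.0513) = 0.081 × 0.3373 = 0.0273 km

0.027 km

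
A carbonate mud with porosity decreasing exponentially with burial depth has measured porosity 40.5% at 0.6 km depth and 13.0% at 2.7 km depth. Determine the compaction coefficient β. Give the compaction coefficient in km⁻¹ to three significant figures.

Athy: phi(z) = phi₀ e^(−βz) ⇒ phi₁/phi₂ = e^{β(z₂−z₁)} ⇒ β = ln(phi₁/phi₂)/(z₂−z₁)
β = ln(0.405/0.13) / (2.7 − 0.6) = ln(3.115) / 2.1 = 1.1364 / 2.1 = 0.5411 km⁻¹

0.541 km⁻¹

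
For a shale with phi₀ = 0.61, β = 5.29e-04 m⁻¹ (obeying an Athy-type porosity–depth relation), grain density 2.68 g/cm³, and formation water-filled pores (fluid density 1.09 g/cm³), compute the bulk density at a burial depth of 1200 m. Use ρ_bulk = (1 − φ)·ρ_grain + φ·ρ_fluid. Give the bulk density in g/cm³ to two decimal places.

2.17 g/cm³

Working in km (1 km = 1000 m; β in km⁻¹ = β in m⁻¹ × 1000):
Porosity at depth: phi = 0.61·exp(−0.529×1.2) = 0.61×0.5300 = 0.3233
Bulk density: ρ_b = (1−phi)ρ_g + phi·ρ_f = 0.6767×2.68 + 0.3233×1.09
       = 1.813 + 0.352 = 2.166 g/cm³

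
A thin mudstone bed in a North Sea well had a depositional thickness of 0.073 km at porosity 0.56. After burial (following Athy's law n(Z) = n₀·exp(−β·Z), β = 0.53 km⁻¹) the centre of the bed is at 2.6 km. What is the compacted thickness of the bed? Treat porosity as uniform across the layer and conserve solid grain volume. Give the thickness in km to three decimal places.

Porosity at 2.6 km: n = 0.56·exp(−0.53×2.6) = 0.1412
Solid-volume conservation: h(1−n) = h₀(1−n₀) ⇒ h = h₀·(1−n₀)/(1−n)
h = 0.073 × (1 − 0.56)/(1 − 0.1412) = 0.073 × 0.5123 = 0.0374 km

0.037 km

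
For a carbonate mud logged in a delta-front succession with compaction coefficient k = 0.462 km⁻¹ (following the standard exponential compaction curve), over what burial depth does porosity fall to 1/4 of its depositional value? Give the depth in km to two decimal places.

φ/φ₀ = 1/4 ⇒ exp(−k·d) = 1/4 ⇒ d = ln(4) / k
d = 1.3863 / 0.462 = 3.001 km

3.00 km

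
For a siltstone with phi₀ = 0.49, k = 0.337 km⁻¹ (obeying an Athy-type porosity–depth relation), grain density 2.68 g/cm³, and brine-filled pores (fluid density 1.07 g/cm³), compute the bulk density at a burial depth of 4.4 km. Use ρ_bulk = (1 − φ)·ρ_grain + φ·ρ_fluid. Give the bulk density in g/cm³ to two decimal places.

2.50 g/cm³

Porosity at depth: phi = 0.49·exp(−0.337×4.4) = 0.49×0.2270 = 0.1112
Bulk density: ρ_b = (1−phi)ρ_g + phi·ρ_f = 0.8888×2.68 + 0.1112×1.07
       = 2.382 + 0.119 = 2.501 g/cm³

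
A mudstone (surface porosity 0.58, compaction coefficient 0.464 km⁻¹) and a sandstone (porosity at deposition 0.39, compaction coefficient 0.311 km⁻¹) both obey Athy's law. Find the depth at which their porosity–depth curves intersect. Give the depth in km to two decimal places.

Set φ₀ₐ e^(−βₐd) = φ₀ᵦ e^(−βᵦd) ⇒ ln(φ₀ₐ/φ₀ᵦ) = (βₐ − βᵦ)·d
d = ln(0.58/0.39) / (0.464 − 0.311) = 0.3969 / 0.153 = 2.594 km

2.59 km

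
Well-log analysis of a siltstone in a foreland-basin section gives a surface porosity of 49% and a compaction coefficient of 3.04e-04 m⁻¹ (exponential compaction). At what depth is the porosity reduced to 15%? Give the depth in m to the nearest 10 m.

3890 m

Working in km (1 km = 1000 m; β in km⁻¹ = β in m⁻¹ × 1000):
Invert Athy's law: d = ln(φ₀/φ) / β
d = ln(0.49/0.15) / 0.304 = ln(3.267) / 0.304 = 1.1838 / 0.304 = 3.894 km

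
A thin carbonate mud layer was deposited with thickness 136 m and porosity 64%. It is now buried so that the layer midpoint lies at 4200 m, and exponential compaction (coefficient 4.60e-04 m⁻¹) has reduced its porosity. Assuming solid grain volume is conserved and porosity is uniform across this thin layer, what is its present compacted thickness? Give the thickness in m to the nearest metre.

54 m

Working in km (1 km = 1000 m; c in km⁻¹ = c in m⁻¹ × 1000):
Porosity at 4.2 km: n = 0.64·exp(−0.46×4.2) = 0.0927
Solid-volume conservation: h(1−n) = h₀(1−n₀) ⇒ h = h₀·(1−n₀)/(1−n)
h = 0.136 × (1 − 0.64)/(1 − 0.0927) = 0.136 × 0.3968 = 0.0540 km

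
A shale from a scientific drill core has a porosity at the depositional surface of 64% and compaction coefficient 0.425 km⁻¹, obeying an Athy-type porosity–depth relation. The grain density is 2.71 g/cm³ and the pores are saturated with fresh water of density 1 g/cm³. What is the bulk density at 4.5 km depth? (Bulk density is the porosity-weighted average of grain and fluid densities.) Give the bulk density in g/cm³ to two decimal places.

2.55 g/cm³

Porosity at depth: φ = 0.64·exp(−0.425×4.5) = 0.64×0.1477 = 0.0945
Bulk density: ρ_b = (1−φ)ρ_g + φ·ρ_f = 0.9055×2.71 + 0.0945×1
       = 2.454 + 0.095 = 2.548 g/cm³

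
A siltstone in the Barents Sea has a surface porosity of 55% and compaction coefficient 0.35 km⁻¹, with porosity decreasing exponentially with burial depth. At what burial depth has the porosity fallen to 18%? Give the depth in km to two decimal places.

3.19 km

Invert Athy's law: d = ln(phi₀/phi) / k
d = ln(0.55/0.18) / 0.35 = ln(3.056) / 0.35 = 1.1170 / 0.35 = 3.191 km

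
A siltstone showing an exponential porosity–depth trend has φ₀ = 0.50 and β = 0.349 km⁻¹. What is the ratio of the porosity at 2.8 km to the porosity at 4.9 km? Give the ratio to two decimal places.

2.08

φ(d₁)/φ(d₂) = e^(−β·d₁)/e^(−β·d₂) = e^{β(d₂−d₁)}
= exp(0.349 × 2.1) = exp(0.7329) = 2.0811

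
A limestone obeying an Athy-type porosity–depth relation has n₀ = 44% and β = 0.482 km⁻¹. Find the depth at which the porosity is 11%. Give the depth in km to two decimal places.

Invert Athy's law: z = ln(n₀/n) / β
z = ln(0.44/0.11) / 0.482 = ln(4) / 0.482 = 1.3863 / 0.482 = 2.876 km

2.88 km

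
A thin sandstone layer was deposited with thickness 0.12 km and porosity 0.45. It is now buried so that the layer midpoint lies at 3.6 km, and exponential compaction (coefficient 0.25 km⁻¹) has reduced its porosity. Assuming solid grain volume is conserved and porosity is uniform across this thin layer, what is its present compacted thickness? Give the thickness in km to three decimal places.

Porosity at 3.6 km: φ = 0.45·exp(−0.25×3.6) = 0.1830
Solid-volume conservation: h(1−φ) = h₀(1−φ₀) ⇒ h = h₀·(1−φ₀)/(1−φ)
h = 0.12 × (1 − 0.45)/(1 − 0.1830) = 0.12 × 0.6732 = 0.0808 km

0.081 km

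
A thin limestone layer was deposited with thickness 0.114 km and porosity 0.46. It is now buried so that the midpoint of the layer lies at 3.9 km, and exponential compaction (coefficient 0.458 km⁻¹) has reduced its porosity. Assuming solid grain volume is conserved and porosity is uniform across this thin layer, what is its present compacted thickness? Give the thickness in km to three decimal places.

0.067 km

Porosity at 3.9 km: phi = 0.46·exp(−0.458×3.9) = 0.0771
Solid-volume conservation: h(1−phi) = h₀(1−phi₀) ⇒ h = h₀·(1−phi₀)/(1−phi)
h = 0.114 × (1 − 0.46)/(1 − 0.0771) = 0.114 × 0.5851 = 0.0667 km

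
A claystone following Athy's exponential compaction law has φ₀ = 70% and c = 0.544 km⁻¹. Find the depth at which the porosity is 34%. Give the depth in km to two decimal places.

Invert Athy's law: z = ln(φ₀/φ) / c
z = ln(0.7/0.34) / 0.544 = ln(2.059) / 0.544 = 0.7221 / 0.544 = 1.327 km

1.33 km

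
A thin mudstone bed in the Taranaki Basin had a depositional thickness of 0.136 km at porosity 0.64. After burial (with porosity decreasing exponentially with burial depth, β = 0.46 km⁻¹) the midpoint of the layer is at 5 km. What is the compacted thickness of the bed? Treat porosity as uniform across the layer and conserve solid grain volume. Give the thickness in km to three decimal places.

0.052 km

Porosity at 5 km: phi = 0.64·exp(−0.46×5) = 0.0642
Solid-volume conservation: h(1−phi) = h₀(1−phi₀) ⇒ h = h₀·(1−phi₀)/(1−phi)
h = 0.136 × (1 − 0.64)/(1 − 0.0642) = 0.136 × 0.3847 = 0.0523 km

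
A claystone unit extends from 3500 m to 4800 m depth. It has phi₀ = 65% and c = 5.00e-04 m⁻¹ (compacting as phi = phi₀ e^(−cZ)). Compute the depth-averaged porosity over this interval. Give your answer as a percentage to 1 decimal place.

8.3%

Working in km (1 km = 1000 m; c in km⁻¹ = c in m⁻¹ × 1000):
⟨phi⟩ = (1/(Z₂−Z₁)) ∫ phi₀ e^(−cZ) dZ = phi₀·(e^(−c·Z₁) − e^(−c·Z₂)) / (c·(Z₂−Z₁))
e^(−0.5×3.5) = 0.1738; e^(−0.5×4.8) = 0.0907
⟨phi⟩ = 0.65 × (0.1738 − 0.0907) / (0.5 × 1.3) = 0.65 × 0.1278 = 0.0831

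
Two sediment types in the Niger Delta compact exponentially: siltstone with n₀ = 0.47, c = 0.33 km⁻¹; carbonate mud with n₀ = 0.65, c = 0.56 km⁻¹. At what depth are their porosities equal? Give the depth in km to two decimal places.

Set n₀ₐ e^(−cₐz) = n₀ᵦ e^(−cᵦz) ⇒ ln(n₀ₐ/n₀ᵦ) = (cₐ − cᵦ)·z
z = ln(0.47/0.65) / (0.33 − 0.56) = -0.3242 / -0.23 = 1.410 km

1.41 km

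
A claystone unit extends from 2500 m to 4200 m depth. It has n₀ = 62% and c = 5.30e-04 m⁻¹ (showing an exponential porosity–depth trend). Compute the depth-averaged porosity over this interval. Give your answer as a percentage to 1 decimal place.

Working in km (1 km = 1000 m; c in km⁻¹ = c in m⁻¹ × 1000):
⟨n⟩ = (1/(Z₂−Z₁)) ∫ n₀ e^(−cZ) dZ = n₀·(e^(−c·Z₁) − e^(−c·Z₂)) / (c·(Z₂−Z₁))
e^(−0.53×2.5) = 0.2658; e^(−0.53×4.2) = 0.1080
⟨n⟩ = 0.62 × (0.2658 − 0.1080) / (0.53 × 1.7) = 0.62 × 0.1752 = 0.1086

10.9%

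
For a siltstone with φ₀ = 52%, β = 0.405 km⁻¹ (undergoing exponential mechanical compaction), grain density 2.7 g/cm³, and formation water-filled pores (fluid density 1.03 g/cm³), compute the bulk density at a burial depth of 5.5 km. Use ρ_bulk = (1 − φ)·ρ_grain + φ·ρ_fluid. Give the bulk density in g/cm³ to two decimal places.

2.61 g/cm³

Porosity at depth: φ = 0.52·exp(−0.405×5.5) = 0.52×0.1078 = 0.0561
Bulk density: ρ_b = (1−φ)ρ_g + φ·ρ_f = 0.9439×2.7 + 0.0561×1.03
       = 2.549 + 0.058 = 2.606 g/cm³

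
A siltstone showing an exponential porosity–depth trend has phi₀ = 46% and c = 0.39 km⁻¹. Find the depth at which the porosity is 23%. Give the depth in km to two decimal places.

1.78 km

Invert Athy's law: Z = ln(phi₀/phi) / c
Z = ln(0.46/0.23) / 0.39 = ln(2) / 0.39 = 0.6931 / 0.39 = 1.777 km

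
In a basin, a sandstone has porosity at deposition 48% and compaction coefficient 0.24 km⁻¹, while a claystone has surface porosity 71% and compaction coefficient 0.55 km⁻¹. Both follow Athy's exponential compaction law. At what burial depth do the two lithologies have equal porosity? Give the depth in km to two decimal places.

Set phi₀ₐ e^(−βₐd) = phi₀ᵦ e^(−βᵦd) ⇒ ln(phi₀ₐ/phi₀ᵦ) = (βₐ − βᵦ)·d
d = ln(0.48/0.71) / (0.24 − 0.55) = -0.3915 / -0.31 = 1.263 km

1.26 km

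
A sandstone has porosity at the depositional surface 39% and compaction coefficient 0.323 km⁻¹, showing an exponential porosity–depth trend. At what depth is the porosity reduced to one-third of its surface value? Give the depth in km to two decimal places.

phi/phi₀ = 1/3 ⇒ exp(−k·d) = 1/3 ⇒ d = ln(3) / k
d = 1.0986 / 0.323 = 3.401 km

3.40 km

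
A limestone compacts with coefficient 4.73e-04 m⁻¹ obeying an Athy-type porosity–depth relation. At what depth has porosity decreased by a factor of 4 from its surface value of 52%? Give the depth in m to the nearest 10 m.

2930 m

Working in km (1 km = 1000 m; c in km⁻¹ = c in m⁻¹ × 1000):
n/n₀ = 1/4 ⇒ exp(−c·d) = 1/4 ⇒ d = ln(4) / c
d = 1.3863 / 0.473 = 2.931 km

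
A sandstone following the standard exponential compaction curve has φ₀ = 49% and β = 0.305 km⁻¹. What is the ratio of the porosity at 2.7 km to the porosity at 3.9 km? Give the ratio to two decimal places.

1.44

φ(z₁)/φ(z₂) = e^(−β·z₁)/e^(−β·z₂) = e^{β(z₂−z₁)}
= exp(0.305 × 1.2) = exp(0.366) = 1.4420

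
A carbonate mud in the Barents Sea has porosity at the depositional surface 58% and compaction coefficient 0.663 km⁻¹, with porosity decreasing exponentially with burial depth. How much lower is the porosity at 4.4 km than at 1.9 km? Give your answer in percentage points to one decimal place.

13.3 percentage points

φ(1.9) = 0.58·e^(−0.663×1.9) = 0.1646
φ(4.4) = 0.58·e^(−0.663×4.4) = 0.0314
Δφ = 0.1646 − 0.0314 = 0.1332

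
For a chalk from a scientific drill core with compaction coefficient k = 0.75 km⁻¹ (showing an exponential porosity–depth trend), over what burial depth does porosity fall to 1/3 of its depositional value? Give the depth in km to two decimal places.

phi/phi₀ = 1/3 ⇒ exp(−k·Z) = 1/3 ⇒ Z = ln(3) / k
Z = 1.0986 / 0.75 = 1.465 km

1.46 km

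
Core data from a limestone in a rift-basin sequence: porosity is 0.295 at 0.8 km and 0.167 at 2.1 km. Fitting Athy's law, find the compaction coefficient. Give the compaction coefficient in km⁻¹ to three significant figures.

0.438 km⁻¹

Athy: n(Z) = n₀ e^(−cZ) ⇒ n₁/n₂ = e^{c(Z₂−Z₁)} ⇒ c = ln(n₁/n₂)/(Z₂−Z₁)
c = ln(0.295/0.167) / (2.1 − 0.8) = ln(1.766) / 1.3 = 0.5690 / 1.3 = 0.4377 km⁻¹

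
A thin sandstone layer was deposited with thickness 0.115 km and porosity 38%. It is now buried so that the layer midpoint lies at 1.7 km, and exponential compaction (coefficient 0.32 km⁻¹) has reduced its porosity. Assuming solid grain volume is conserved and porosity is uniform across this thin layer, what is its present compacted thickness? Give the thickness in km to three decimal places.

Porosity at 1.7 km: φ = 0.38·exp(−0.32×1.7) = 0.2206
Solid-volume conservation: h(1−φ) = h₀(1−φ₀) ⇒ h = h₀·(1−φ₀)/(1−φ)
h = 0.115 × (1 − 0.38)/(1 − 0.2206) = 0.115 × 0.7954 = 0.0915 km

0.091 km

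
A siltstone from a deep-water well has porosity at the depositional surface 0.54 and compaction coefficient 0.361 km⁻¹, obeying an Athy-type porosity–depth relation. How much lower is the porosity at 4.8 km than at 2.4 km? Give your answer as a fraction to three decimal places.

0.132

n(2.4) = 0.54·e^(−0.361×2.4) = 0.2270
n(4.8) = 0.54·e^(−0.361×4.8) = 0.0955
Δn = 0.2270 − 0.0955 = 0.1316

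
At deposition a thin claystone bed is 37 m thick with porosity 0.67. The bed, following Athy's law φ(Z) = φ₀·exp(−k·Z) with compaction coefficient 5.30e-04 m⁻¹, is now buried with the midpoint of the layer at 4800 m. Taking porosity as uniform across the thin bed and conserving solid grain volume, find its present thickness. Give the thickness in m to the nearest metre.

13 m

Working in km (1 km = 1000 m; k in km⁻¹ = k in m⁻¹ × 1000):
Porosity at 4.8 km: φ = 0.67·exp(−0.53×4.8) = 0.0526
Solid-volume conservation: h(1−φ) = h₀(1−φ₀) ⇒ h = h₀·(1−φ₀)/(1−φ)
h = 0.037 × (1 − 0.67)/(1 − 0.0526) = 0.037 × 0.3483 = 0.0129 km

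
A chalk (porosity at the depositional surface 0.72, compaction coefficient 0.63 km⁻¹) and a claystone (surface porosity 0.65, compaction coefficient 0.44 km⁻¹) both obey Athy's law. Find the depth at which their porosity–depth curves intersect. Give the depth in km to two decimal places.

0.54 km

Set φ₀ₐ e^(−cₐd) = φ₀ᵦ e^(−cᵦd) ⇒ ln(φ₀ₐ/φ₀ᵦ) = (cₐ − cᵦ)·d
d = ln(0.72/0.65) / (0.63 − 0.44) = 0.1023 / 0.19 = 0.538 km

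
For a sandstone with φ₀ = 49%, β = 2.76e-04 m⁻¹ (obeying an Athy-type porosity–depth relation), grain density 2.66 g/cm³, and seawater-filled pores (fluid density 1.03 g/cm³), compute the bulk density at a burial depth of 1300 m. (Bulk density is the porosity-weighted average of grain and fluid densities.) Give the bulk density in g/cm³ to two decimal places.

2.10 g/cm³

Working in km (1 km = 1000 m; β in km⁻¹ = β in m⁻¹ × 1000):
Porosity at depth: φ = 0.49·exp(−0.276×1.3) = 0.49×0.6985 = 0.3423
Bulk density: ρ_b = (1−φ)ρ_g + φ·ρ_f = 0.6577×2.66 + 0.3423×1.03
       = 1.750 + 0.353 = 2.102 g/cm³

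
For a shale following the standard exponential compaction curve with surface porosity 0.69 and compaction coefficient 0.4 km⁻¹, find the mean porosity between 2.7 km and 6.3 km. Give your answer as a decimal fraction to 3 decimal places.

0.124

⟨φ⟩ = (1/(d₂−d₁)) ∫ φ₀ e^(−cd) dd = φ₀·(e^(−c·d₁) − e^(−c·d₂)) / (c·(d₂−d₁))
e^(−0.4×2.7) = 0.3396; e^(−0.4×6.3) = 0.0805
⟨φ⟩ = 0.69 × (0.3396 − 0.0805) / (0.4 × 3.6) = 0.69 × 0.1800 = 0.1242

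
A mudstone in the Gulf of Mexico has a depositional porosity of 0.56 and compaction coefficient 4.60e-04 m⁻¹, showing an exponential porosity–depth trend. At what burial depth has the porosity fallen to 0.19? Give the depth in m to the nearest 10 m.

Working in km (1 km = 1000 m; c in km⁻¹ = c in m⁻¹ × 1000):
Invert Athy's law: Z = ln(n₀/n) / c
Z = ln(0.56/0.19) / 0.46 = ln(2.947) / 0.46 = 1.0809 / 0.46 = 2.350 km

2350 m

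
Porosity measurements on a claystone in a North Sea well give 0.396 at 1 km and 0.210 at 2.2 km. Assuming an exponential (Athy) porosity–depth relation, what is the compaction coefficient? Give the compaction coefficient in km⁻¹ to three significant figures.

Athy: φ(Z) = φ₀ e^(−βZ) ⇒ φ₁/φ₂ = e^{β(Z₂−Z₁)} ⇒ β = ln(φ₁/φ₂)/(Z₂−Z₁)
β = ln(0.396/0.21) / (2.2 − 1) = ln(1.886) / 1.2 = 0.6343 / 1.2 = 0.5286 km⁻¹

0.529 km⁻¹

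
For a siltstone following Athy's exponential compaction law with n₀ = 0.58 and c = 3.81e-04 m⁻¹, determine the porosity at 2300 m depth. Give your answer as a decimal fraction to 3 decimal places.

Working in km (1 km = 1000 m; c in km⁻¹ = c in m⁻¹ × 1000):
n = n₀·exp(−c·Z) = 0.58 × exp(−0.381 × 2.3) = 0.58 × exp(−0.8763)
  = 0.58 × 0.4163 = 0.2415

0.241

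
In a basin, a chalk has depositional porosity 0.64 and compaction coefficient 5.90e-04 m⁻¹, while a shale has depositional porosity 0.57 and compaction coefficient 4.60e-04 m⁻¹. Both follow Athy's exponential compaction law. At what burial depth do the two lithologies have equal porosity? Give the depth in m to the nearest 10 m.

890 m

Working in km (1 km = 1000 m; β in km⁻¹ = β in m⁻¹ × 1000):
Set n₀ₐ e^(−βₐz) = n₀ᵦ e^(−βᵦz) ⇒ ln(n₀ₐ/n₀ᵦ) = (βₐ − βᵦ)·z
z = ln(0.64/0.57) / (0.59 − 0.46) = 0.1158 / 0.13 = 0.891 km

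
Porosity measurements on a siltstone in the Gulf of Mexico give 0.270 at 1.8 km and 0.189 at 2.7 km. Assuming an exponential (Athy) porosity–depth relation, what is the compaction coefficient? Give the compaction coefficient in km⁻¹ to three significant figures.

Athy: φ(z) = φ₀ e^(−βz) ⇒ φ₁/φ₂ = e^{β(z₂−z₁)} ⇒ β = ln(φ₁/φ₂)/(z₂−z₁)
β = ln(0.27/0.189) / (2.7 − 1.8) = ln(1.429) / 0.9 = 0.3567 / 0.9 = 0.3963 km⁻¹

0.396 km⁻¹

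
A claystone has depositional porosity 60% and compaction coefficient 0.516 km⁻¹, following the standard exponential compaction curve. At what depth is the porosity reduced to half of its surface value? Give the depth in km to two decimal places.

1.34 km

n/n₀ = 1/2 ⇒ exp(−c·Z) = 1/2 ⇒ Z = ln(2) / c
Z = 0.6931 / 0.516 = 1.343 km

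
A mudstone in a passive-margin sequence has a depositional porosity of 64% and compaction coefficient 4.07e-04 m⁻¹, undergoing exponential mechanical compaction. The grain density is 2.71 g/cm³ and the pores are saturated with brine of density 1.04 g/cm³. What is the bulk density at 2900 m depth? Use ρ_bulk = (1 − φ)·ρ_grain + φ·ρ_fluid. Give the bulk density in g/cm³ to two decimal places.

Working in km (1 km = 1000 m; k in km⁻¹ = k in m⁻¹ × 1000):
Porosity at depth: phi = 0.64·exp(−0.407×2.9) = 0.64×0.3072 = 0.1966
Bulk density: ρ_b = (1−phi)ρ_g + phi·ρ_f = 0.8034×2.71 + 0.1966×1.04
       = 2.177 + 0.204 = 2.382 g/cm³

2.38 g/cm³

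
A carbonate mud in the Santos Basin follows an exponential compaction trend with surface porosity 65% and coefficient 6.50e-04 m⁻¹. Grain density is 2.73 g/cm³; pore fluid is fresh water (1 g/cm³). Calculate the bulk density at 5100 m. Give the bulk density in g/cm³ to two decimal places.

Working in km (1 km = 1000 m; k in km⁻¹ = k in m⁻¹ × 1000):
Porosity at depth: phi = 0.65·exp(−0.65×5.1) = 0.65×0.0363 = 0.0236
Bulk density: ρ_b = (1−phi)ρ_g + phi·ρ_f = 0.9764×2.73 + 0.0236×1
       = 2.666 + 0.024 = 2.689 g/cm³

2.69 g/cm³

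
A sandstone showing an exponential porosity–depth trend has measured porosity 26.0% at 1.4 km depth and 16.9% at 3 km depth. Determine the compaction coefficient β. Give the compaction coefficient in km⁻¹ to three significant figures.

0.269 km⁻¹

Athy: φ(Z) = φ₀ e^(−βZ) ⇒ φ₁/φ₂ = e^{β(Z₂−Z₁)} ⇒ β = ln(φ₁/φ₂)/(Z₂−Z₁)
β = ln(0.26/0.169) / (3 − 1.4) = ln(1.538) / 1.6 = 0.4308 / 1.6 = 0.2692 km⁻¹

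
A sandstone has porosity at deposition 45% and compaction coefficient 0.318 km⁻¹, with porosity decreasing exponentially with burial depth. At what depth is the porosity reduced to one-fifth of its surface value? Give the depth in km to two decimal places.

phi/phi₀ = 1/5 ⇒ exp(−β·Z) = 1/5 ⇒ Z = ln(5) / β
Z = 1.6094 / 0.318 = 5.061 km

5.06 km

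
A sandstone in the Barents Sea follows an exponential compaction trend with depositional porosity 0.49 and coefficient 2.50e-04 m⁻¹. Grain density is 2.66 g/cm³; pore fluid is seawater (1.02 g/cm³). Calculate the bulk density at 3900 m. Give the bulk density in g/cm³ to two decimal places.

Working in km (1 km = 1000 m; β in km⁻¹ = β in m⁻¹ × 1000):
Porosity at depth: n = 0.49·exp(−0.25×3.9) = 0.49×0.3772 = 0.1848
Bulk density: ρ_b = (1−n)ρ_g + n·ρ_f = 0.8152×2.66 + 0.1848×1.02
       = 2.168 + 0.189 = 2.357 g/cm³

2.36 g/cm³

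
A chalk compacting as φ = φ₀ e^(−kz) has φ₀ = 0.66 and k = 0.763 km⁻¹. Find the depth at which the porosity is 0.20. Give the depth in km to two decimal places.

1.56 km

Invert Athy's law: z = ln(φ₀/φ) / k
z = ln(0.66/0.2) / 0.763 = ln(3.3) / 0.763 = 1.1939 / 0.763 = 1.565 km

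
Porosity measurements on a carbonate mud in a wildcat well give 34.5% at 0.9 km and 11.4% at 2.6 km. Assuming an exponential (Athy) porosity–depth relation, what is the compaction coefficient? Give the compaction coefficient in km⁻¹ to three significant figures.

Athy: φ(d) = φ₀ e^(−cd) ⇒ φ₁/φ₂ = e^{c(d₂−d₁)} ⇒ c = ln(φ₁/φ₂)/(d₂−d₁)
c = ln(0.345/0.114) / (2.6 − 0.9) = ln(3.026) / 1.7 = 1.1073 / 1.7 = 0.6514 km⁻¹

0.651 km⁻¹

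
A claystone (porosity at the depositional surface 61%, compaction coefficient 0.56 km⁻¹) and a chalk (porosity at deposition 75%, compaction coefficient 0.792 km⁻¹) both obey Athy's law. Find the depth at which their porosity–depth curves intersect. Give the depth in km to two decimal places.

0.89 km

Set φ₀ₐ e^(−βₐz) = φ₀ᵦ e^(−βᵦz) ⇒ ln(φ₀ₐ/φ₀ᵦ) = (βₐ − βᵦ)·z
z = ln(0.61/0.75) / (0.56 − 0.792) = -0.2066 / -0.232 = 0.891 km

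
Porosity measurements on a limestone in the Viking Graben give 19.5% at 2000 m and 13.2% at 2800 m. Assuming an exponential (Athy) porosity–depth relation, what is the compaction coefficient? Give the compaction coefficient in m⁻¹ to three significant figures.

Working in km (1 km = 1000 m; β in km⁻¹ = β in m⁻¹ × 1000):
Athy: phi(d) = phi₀ e^(−βd) ⇒ phi₁/phi₂ = e^{β(d₂−d₁)} ⇒ β = ln(phi₁/phi₂)/(d₂−d₁)
β = ln(0.195/0.132) / (2.8 − 2) = ln(1.477) / 0.8 = 0.3902 / 0.8 = 0.4877 km⁻¹

0.000488 m⁻¹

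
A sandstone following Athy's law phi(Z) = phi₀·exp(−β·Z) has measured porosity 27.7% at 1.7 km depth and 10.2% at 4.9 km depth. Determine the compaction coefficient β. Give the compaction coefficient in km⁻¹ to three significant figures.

0.312 km⁻¹

Athy: phi(Z) = phi₀ e^(−βZ) ⇒ phi₁/phi₂ = e^{β(Z₂−Z₁)} ⇒ β = ln(phi₁/phi₂)/(Z₂−Z₁)
β = ln(0.277/0.102) / (4.9 − 1.7) = ln(2.716) / 3.2 = 0.9990 / 3.2 = 0.3122 km⁻¹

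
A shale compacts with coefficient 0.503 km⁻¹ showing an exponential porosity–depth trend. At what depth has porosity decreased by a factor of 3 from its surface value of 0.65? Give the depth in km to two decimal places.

2.18 km

phi/phi₀ = 1/3 ⇒ exp(−c·d) = 1/3 ⇒ d = ln(3) / c
d = 1.0986 / 0.503 = 2.184 km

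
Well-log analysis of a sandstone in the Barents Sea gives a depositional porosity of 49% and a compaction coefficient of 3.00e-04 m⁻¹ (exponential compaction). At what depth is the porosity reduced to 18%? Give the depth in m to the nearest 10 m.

3340 m

Working in km (1 km = 1000 m; β in km⁻¹ = β in m⁻¹ × 1000):
Invert Athy's law: d = ln(φ₀/φ) / β
d = ln(0.49/0.18) / 0.3 = ln(2.722) / 0.3 = 1.0014 / 0.3 = 3.338 km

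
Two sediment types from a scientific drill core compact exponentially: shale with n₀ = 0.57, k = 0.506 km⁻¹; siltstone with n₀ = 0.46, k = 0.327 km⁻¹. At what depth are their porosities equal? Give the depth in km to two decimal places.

Set n₀ₐ e^(−kₐz) = n₀ᵦ e^(−kᵦz) ⇒ ln(n₀ₐ/n₀ᵦ) = (kₐ − kᵦ)·z
z = ln(0.57/0.46) / (0.506 − 0.327) = 0.2144 / 0.179 = 1.198 km

1.20 km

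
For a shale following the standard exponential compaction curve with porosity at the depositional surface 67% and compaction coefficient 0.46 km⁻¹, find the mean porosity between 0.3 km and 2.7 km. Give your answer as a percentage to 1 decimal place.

⟨φ⟩ = (1/(d₂−d₁)) ∫ φ₀ e^(−βd) dd = φ₀·(e^(−β·d₁) − e^(−β·d₂)) / (β·(d₂−d₁))
e^(−0.46×0.3) = 0.8711; e^(−0.46×2.7) = 0.2888
⟨φ⟩ = 0.67 × (0.8711 − 0.2888) / (0.46 × 2.4) = 0.67 × 0.5274 = 0.3534

35.3%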